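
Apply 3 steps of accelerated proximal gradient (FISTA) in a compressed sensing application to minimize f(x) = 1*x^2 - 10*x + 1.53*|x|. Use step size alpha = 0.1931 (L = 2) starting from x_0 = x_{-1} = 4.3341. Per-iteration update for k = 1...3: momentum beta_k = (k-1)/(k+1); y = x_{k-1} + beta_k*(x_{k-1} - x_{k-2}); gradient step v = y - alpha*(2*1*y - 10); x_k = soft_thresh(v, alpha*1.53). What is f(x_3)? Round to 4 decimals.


FISTA on f(x) = 1*x^2 - 10*x + 1.53*|x|
L = 2, alpha = 0.1931
Iteration 1: beta = 0.0, y = 4.3341 + 0.0*(4.3341 - 4.3341) = 4.3341
  grad(y) = -1.3318, v = y - alpha*grad = 4.5913
  prox(v) = soft_thresh(4.5913, 0.2954) = 4.2958
Iteration 2: beta = 0.3333, y = 4.2958 + 0.3333*(4.2958 - 4.3341) = 4.2831
  grad(y) = -1.4339, v = y - alpha*grad = 4.5599
  prox(v) = soft_thresh(4.5599, 0.2954) = 4.2645
Iteration 3: beta = 0.5, y = 4.2645 + 0.5*(4.2645 - 4.2958) = 4.2488
  grad(y) = -1.5023, v = y - alpha*grad = 4.5389
  prox(v) = soft_thresh(4.5389, 0.2954) = 4.2435
f(x_3) = 1*4.2435^2 - 10*4.2435 + 1.53*|4.2435| = -17.9352


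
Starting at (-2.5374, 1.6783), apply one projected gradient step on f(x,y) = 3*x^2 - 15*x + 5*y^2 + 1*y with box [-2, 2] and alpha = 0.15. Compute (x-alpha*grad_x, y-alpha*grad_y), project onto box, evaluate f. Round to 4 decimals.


Step 1: Compute gradient at (-2.5374, 1.6783).
grad_x = 2*3*-2.5374 - 15 = -30.2244
grad_y = 2*5*1.6783 + 1 = 17.783
Step 2: Gradient step.
x_raw = -2.5374 - 0.15*-30.2244 = 1.9963
y_raw = 1.6783 - 0.15*17.783 = -0.9892
Step 3: Project onto [-2, 2].
x_proj = clip(1.9963) = 1.9963
y_proj = clip(-0.9892) = -0.9892
Step 4: Evaluate f.
f(1.9963, -0.9892) = -14.0858


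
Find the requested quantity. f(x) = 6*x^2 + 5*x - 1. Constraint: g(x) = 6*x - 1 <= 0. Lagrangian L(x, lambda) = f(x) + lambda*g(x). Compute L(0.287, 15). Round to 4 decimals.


Step 1: Evaluate f(x).
f(0.287) = 6*0.287^2 + 5*0.287 - 1 = 0.9292
Step 2: Evaluate g(x).
g(0.287) = 6*0.287 - 1 = 0.722
Step 3: Compute Lagrangian.
L = 0.9292 + 15*0.722 = 11.7592


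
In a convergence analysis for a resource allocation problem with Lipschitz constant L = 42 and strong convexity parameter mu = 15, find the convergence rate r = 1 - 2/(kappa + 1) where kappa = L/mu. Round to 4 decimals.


Step 1: Compute the condition number.
kappa = L/mu = 42/15 = 2.8
Step 2: Compute the convergence rate.
r = 1 - 2/(kappa + 1) = 1 - 2*mu/(L + mu) = (L - mu)/(L + mu) = 27/57 = 0.4737


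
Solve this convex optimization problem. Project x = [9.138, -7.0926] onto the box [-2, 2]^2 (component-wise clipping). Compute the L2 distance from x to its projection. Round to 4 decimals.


Project each component onto [-2, 2].
clip(9.138) = 2.0, clip(-7.0926) = -2.0
Projection = [2.0, -2.0]
Squared diffs: [50.951, 25.9346]
Distance = sqrt(76.8856) = 8.7684


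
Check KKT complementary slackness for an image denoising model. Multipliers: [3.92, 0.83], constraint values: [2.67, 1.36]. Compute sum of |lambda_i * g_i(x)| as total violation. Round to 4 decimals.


KKT complementary slackness check:
lambda_1 * g_1 = 3.92 * 2.67 = 10.4664
lambda_2 * g_2 = 0.83 * 1.36 = 1.1288
Total violation = 10.4664 + 1.1288 = 11.5952


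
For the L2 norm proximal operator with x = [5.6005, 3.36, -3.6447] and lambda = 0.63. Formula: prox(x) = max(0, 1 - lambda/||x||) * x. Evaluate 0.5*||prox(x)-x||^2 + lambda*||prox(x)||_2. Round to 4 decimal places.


Step 1: Compute ||x||.
||x|| = 7.4792
Step 2: Compute scaling factor.
scale = max(0, 1 - 0.63/7.4792) = 0.9158
Step 3: prox(x) = [5.1288, 3.077, -3.3377]
||prox(x)|| = 6.8492
Step 4: Proximal objective.
0.5*||prox-x||^2 = 0.1985
lambda*||prox|| = 4.315
Total = 4.5135


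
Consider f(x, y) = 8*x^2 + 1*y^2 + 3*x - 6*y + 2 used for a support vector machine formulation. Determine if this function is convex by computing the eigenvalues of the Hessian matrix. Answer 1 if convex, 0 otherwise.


The Hessian of f(x,y) = 8*x^2 + 1*y^2 + 3*x - 6*y + 2 is:
H = [[16, 0], [0, 2]]
Trace = 16 + 2 = 18
Determinant = 16*2 - (0)^2 = 32
Discriminant = (18)^2 - 4*32 = 196.0
Eigenvalues: lambda_1 = 2.0, lambda_2 = 16.0
The function is convex.

1


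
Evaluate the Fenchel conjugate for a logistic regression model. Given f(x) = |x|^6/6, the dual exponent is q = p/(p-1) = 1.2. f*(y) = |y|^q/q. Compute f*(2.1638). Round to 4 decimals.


The conjugate exponent q satisfies 1/p + 1/q = 1.
p = 6, so q = 6/(6 - 1) = 1.2
|y|^q = 2.1638^1.2 = 2.525
f*(2.1638) = 2.525 / 1.2 = 2.1042


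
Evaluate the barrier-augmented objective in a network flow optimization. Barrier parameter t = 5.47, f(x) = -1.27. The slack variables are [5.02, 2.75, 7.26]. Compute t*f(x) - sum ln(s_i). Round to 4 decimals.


Step 1: Compute log-barrier.
ln values: [1.6134, 1.0116, 1.9824]
phi = -(1.6134 + 1.0116 + 1.9824) = -4.6074
Step 2: Compute augmented objective.
t*f(x) = 5.47*-1.27 = -6.9469
Total = -6.9469 - 4.6074 = -11.5543


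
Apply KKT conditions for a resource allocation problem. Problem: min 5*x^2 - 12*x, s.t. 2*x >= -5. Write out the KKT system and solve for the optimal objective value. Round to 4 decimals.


Step 1: Try lambda = 0 (constraint inactive).
Stationarity: 2*5*x - 12 = 0
x* = 12/(2*5) = 1.2
Check constraint: 2*1.2 = 2.4 >= -5 -- satisfied.
Step 2: Compute optimal value.
f(x*) = 5*1.2^2 - 12*1.2 = -7.2


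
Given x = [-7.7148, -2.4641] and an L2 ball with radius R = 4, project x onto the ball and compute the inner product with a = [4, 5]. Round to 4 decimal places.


Step 1: Compute ||x|| (intermediates to 6 decimals).
||x|| = sqrt((-7.7148)^2 + (-2.4641)^2) = 8.098761
Step 2: Project.
Since ||x|| > R, scale = R/||x|| = 4/8.098761 = 0.493903, proj(x) = scale * x
proj(x) = [-3.810363, -1.217026]
Step 3: Dot product.
a^T * proj(x) = 4*(-3.810363) + 5*(-1.217026) = -21.3266


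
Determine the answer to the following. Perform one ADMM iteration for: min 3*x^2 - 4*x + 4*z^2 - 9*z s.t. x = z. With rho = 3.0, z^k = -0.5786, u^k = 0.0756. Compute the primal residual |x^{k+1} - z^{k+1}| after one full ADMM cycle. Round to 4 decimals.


ADMM iteration with rho = 3.0, z^k = -0.5786, u^k = 0.0756
Step 1: x-update.
Minimize 3*x^2 - 4*x + (3.0/2)*(x + 0.5786 + 0.0756)^2
FOC: (2*3 + 3.0)*x = 4 + 3.0*(-0.5786 - 0.0756)
x^{k+1} = 0.2264
Step 2: z-update.
Minimize 4*z^2 - 9*z + (3.0/2)*(0.2264 - z + 0.0756)^2
FOC: (2*4 + 3.0)*z = 9 + 3.0*(0.2264 + 0.0756)
z^{k+1} = 0.9005
Step 3: u-update.
u^{k+1} = 0.0756 + 0.2264 - 0.9005 = -0.5986
Step 4: Primal residual = |0.2264 - 0.9005| = 0.6742


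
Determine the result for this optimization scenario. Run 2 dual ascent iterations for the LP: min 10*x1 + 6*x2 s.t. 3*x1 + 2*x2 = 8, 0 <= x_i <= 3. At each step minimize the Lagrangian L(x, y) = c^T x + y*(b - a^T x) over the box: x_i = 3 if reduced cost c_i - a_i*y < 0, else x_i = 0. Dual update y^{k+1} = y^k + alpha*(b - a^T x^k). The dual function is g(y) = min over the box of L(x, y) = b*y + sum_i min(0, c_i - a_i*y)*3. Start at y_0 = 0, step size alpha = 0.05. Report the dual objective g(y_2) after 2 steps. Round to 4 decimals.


Dual ascent for LP: min 10*x1 + 6*x2, 3*x1 + 2*x2 = 8, 0 <= x_i <= 3
Step 1: y^k = 0.0, reduced costs: (10.0, 6.0)
  x^k = (0.0, 0.0), subgradient = b - a^T x = 8.0
  y^{k+1} = 0.0 + 0.05*8.0 = 0.4
Step 2: y^k = 0.4, reduced costs: (8.8, 5.2)
  x^k = (0.0, 0.0), subgradient = b - a^T x = 8.0
  y^{k+1} = 0.4 + 0.05*8.0 = 0.8
Dual objective at y_2 = 0.8: reduced costs (7.6, 4.4), box minimizer x = (0.0, 0.0)
g(y_2) = b*y + (c1 - a1*y)*x1 + (c2 - a2*y)*x2 = 8*0.8 + 7.6*0.0 + 4.4*0.0 = 6.4 + 0.0 + 0.0 = 6.4


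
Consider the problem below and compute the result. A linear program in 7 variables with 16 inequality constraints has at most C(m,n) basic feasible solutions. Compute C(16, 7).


Each vertex corresponds to some choice of n active constraints out of m, so the number of vertices is at most C(m, n) = m! / (n!(m-n)!).
m = 16, n = 7
Numerator: 16 * 15 * 14 * 13 * 12 * 11 * 10
Denominator: 7! = 5040
C(16, 7) = 11440


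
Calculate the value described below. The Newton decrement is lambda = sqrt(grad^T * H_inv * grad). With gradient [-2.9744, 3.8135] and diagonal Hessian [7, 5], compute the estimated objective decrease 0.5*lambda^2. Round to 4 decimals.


Step 1: H is diagonal, so H^(-1) * g = [-0.4249, 0.7627].
Step 2: g^T H^(-1) g = sum_i g_i^2 / H_ii
  = (-2.9744)^2/7 + (3.8135)^2/5
  = 1.2639 + 2.9086 = 4.1724
Step 3: Objective decrease = 0.5 * g^T H^(-1) g = 2.0862


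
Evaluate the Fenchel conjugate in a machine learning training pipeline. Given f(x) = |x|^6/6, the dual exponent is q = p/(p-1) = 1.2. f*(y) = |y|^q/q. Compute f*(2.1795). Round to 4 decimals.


The conjugate exponent q satisfies 1/p + 1/q = 1.
p = 6, so q = 6/(6 - 1) = 1.2
|y|^q = 2.1795^1.2 = 2.547
f*(2.1795) = 2.547 / 1.2 = 2.1225


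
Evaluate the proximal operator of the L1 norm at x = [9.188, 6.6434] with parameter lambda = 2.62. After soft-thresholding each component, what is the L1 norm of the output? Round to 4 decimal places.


Soft-thresholding with lambda = 2.62:
prox(9.188) = sign(9.188)*max(|9.188| - 2.62, 0) = 6.568
prox(6.6434) = sign(6.6434)*max(|6.6434| - 2.62, 0) = 4.0234
prox(x) = [6.568, 4.0234]
||prox(x)||_1 = 6.568 + 4.0234 = 10.5914


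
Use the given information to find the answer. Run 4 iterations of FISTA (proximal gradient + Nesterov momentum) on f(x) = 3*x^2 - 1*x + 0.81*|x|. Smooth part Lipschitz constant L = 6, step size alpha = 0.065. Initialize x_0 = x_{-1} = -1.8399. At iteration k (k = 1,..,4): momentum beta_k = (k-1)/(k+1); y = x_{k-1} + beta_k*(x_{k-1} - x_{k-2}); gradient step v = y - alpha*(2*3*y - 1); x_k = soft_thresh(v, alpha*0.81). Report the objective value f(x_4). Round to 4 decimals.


FISTA on f(x) = 3*x^2 - 1*x + 0.81*|x|
L = 6, alpha = 0.065
Iteration 1: beta = 0.0, y = -1.8399 + 0.0*(-1.8399 + 1.8399) = -1.8399
  grad(y) = -12.0394, v = y - alpha*grad = -1.0573
  prox(v) = soft_thresh(-1.0573, 0.0527) = -1.0047
Iteration 2: beta = 0.3333, y = -1.0047 + 0.3333*(-1.0047 + 1.8399) = -0.7263
  grad(y) = -5.3577, v = y - alpha*grad = -0.378
  prox(v) = soft_thresh(-0.378, 0.0527) = -0.3254
Iteration 3: beta = 0.5, y = -0.3254 + 0.5*(-0.3254 + 1.0047) = 0.0143
  grad(y) = -0.9144, v = y - alpha*grad = 0.0737
  prox(v) = soft_thresh(0.0737, 0.0527) = 0.0211
Iteration 4: beta = 0.6, y = 0.0211 + 0.6*(0.0211 + 0.3254) = 0.2289
  grad(y) = 0.3735, v = y - alpha*grad = 0.2046
  prox(v) = soft_thresh(0.2046, 0.0527) = 0.152
f(x_4) = 3*0.152^2 - 1*0.152 + 0.81*|0.152| = 0.0404


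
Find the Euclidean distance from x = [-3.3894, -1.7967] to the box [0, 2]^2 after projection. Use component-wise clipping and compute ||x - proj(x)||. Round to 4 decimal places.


Project each component onto [0, 2].
clip(-3.3894) = 0.0, clip(-1.7967) = 0.0
Projection = [0.0, 0.0]
Squared diffs: [11.488, 3.2281]
Distance = sqrt(14.7161) = 3.8362


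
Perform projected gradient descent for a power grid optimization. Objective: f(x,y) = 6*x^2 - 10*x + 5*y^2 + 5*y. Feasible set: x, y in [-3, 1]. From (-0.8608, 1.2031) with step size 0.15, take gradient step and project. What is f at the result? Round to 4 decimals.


Step 1: Compute gradient at (-0.8608, 1.2031).
grad_x = 2*6*-0.8608 - 10 = -20.3296
grad_y = 2*5*1.2031 + 5 = 17.031
Step 2: Gradient step.
x_raw = -0.8608 - 0.15*-20.3296 = 2.1886
y_raw = 1.2031 - 0.15*17.031 = -1.3516
Step 3: Project onto [-3, 1].
x_proj = clip(2.1886) = 1.0
y_proj = clip(-1.3516) = -1.3516
Step 4: Evaluate f.
f(1.0, -1.3516) = -1.6243


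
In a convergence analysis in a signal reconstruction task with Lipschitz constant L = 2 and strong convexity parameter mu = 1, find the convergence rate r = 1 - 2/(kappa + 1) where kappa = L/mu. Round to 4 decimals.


Step 1: Compute the condition number.
kappa = L/mu = 2/1 = 2.0
Step 2: Compute the convergence rate.
r = 1 - 2/(kappa + 1) = 1 - 2*mu/(L + mu) = (L - mu)/(L + mu) = 1/3 = 0.3333


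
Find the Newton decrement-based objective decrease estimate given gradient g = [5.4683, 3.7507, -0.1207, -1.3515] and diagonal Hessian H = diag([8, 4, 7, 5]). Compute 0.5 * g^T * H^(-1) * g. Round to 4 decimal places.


Step 1: H is diagonal, so H^(-1) * g = [0.6835, 0.9377, -0.0172, -0.2703].
Step 2: g^T H^(-1) g = sum_i g_i^2 / H_ii
  = (5.4683)^2/8 + (3.7507)^2/4 + (-0.1207)^2/7 + (-1.3515)^2/5
  = 3.7378 + 3.5169 + 0.0021 + 0.3653 = 7.6221
Step 3: Objective decrease = 0.5 * g^T H^(-1) g = 3.8111


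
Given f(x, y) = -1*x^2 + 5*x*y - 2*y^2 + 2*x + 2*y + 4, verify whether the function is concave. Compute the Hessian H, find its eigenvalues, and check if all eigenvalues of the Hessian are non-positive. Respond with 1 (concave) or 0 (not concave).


The Hessian of f(x,y) = -1*x^2 + 5*x*y - 2*y^2 + 2*x + 2*y + 4 is:
H = [[-2, 5], [5, -4]]
Trace = -2 - 4 = -6
Determinant = -2*-4 - (5)^2 = -17
Discriminant = (-6)^2 - 4*-17 = 104.0
Eigenvalues: lambda_1 = -8.099, lambda_2 = 2.099
The function is not concave.

0


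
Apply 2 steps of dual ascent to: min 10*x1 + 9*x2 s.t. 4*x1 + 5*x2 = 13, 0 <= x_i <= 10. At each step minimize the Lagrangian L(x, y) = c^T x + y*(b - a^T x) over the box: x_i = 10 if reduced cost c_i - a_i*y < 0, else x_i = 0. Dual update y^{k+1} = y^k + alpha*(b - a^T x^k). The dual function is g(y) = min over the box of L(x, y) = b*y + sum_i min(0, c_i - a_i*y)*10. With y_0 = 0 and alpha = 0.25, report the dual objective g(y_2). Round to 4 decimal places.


Dual ascent for LP: min 10*x1 + 9*x2, 4*x1 + 5*x2 = 13, 0 <= x_i <= 10
Step 1: y^k = 0.0, reduced costs: (10.0, 9.0)
  x^k = (0.0, 0.0), subgradient = b - a^T x = 13.0
  y^{k+1} = 0.0 + 0.25*13.0 = 3.25
Step 2: y^k = 3.25, reduced costs: (-3.0, -7.25)
  x^k = (10.0, 10.0), subgradient = b - a^T x = -77.0
  y^{k+1} = 3.25 + 0.25*-77.0 = -16.0
Dual objective at y_2 = -16.0: reduced costs (74.0, 89.0), box minimizer x = (0.0, 0.0)
g(y_2) = b*y + (c1 - a1*y)*x1 + (c2 - a2*y)*x2 = 13*(-16.0) + 74.0*0.0 + 89.0*0.0 = -208.0 + 0.0 + 0.0 = -208.0


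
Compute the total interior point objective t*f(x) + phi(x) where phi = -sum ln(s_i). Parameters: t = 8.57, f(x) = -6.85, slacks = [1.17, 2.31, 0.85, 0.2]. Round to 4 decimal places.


Step 1: Compute log-barrier.
ln values: [0.157, 0.8372, -0.1625, -1.6094]
phi = -(0.157 + 0.8372 - 0.1625 - 1.6094) = 0.7777
Step 2: Compute augmented objective.
t*f(x) = 8.57*-6.85 = -58.7045
Total = -58.7045 + 0.7777 = -57.9268


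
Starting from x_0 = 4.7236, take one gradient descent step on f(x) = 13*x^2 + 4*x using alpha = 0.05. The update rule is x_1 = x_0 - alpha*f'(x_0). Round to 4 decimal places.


We compute the gradient at x_0 and apply the update.
f'(x) = 26*x + 4
f'(4.7236) = 26*4.7236 + 4 = 126.8136
x_1 = 4.7236 - 0.05*126.8136 = -1.6171


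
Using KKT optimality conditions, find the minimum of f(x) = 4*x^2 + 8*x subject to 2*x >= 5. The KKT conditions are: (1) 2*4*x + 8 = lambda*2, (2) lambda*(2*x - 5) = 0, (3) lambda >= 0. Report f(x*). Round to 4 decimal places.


Step 1: Try lambda = 0 (constraint inactive).
x_unc = -8/(2*4) = -1.0
Check: 2*-1.0 = -2.0 < 5 -- violated!
Step 2: Constraint must be active: 2*x = 5
x* = 5/2 = 2.5
lambda = (2*4*2.5 + 8)/2 = 14.0
Step 3: Compute optimal value.
f(x*) = 4*2.5^2 + 8*2.5 = 45.0


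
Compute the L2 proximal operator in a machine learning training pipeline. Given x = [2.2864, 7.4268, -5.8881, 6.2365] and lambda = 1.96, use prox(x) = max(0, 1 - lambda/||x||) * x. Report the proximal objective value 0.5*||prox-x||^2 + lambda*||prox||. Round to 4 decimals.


Step 1: Compute ||x||.
||x|| = 11.5736
Step 2: Compute scaling factor.
scale = max(0, 1 - 1.96/11.5736) = 0.8306
Step 3: prox(x) = [1.8992, 6.1691, -4.8909, 5.1803]
||prox(x)|| = 9.6136
Step 4: Proximal objective.
0.5*||prox-x||^2 = 1.9208
lambda*||prox|| = 18.8427
Total = 20.7635


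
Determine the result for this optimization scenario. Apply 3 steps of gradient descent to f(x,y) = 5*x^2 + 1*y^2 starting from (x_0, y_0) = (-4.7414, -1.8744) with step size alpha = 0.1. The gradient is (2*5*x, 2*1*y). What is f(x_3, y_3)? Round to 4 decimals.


Gradient descent on f(x,y) = 5*x^2 + 1*y^2.
Starting point: (-4.7414, -1.8744), alpha = 0.1
Step 1: grad_x = 2*5*-4.7414 = -47.414, grad_y = 2*1*-1.8744 = -3.7488
  x_1 = -4.7414 - 0.1*-47.414 = 0.0
  y_1 = -1.8744 - 0.1*-3.7488 = -1.4995
Step 2: grad_x = 2*5*0.0 = 0.0, grad_y = 2*1*-1.4995 = -2.999
  x_2 = 0.0 - 0.1*0.0 = 0.0
  y_2 = -1.4995 - 0.1*-2.999 = -1.1996
Step 3: grad_x = 2*5*0.0 = 0.0, grad_y = 2*1*-1.1996 = -2.3992
  x_3 = 0.0 - 0.1*0.0 = 0.0
  y_3 = -1.1996 - 0.1*-2.3992 = -0.9597
f(0.0, -0.9597) = 5*0.0^2 + 1*(-0.9597)^2 = 0.921


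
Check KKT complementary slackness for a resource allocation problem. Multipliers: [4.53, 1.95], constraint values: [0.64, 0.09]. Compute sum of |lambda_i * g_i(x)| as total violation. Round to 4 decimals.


KKT complementary slackness check:
lambda_1 * g_1 = 4.53 * 0.64 = 2.8992
lambda_2 * g_2 = 1.95 * 0.09 = 0.1755
Total violation = 2.8992 + 0.1755 = 3.0747


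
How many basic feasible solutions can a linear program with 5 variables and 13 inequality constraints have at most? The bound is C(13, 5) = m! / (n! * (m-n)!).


Each vertex corresponds to some choice of n active constraints out of m, so the number of vertices is at most C(m, n) = m! / (n!(m-n)!).
m = 13, n = 5
Numerator: 13 * 12 * 11 * 10 * 9
Denominator: 5! = 120
C(13, 5) = 1287


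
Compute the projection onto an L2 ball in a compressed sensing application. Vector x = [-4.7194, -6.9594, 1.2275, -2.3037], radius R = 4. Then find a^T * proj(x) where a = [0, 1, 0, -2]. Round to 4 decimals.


Step 1: Compute ||x|| (intermediates to 6 decimals).
||x|| = sqrt((-4.7194)^2 + (-6.9594)^2 + 1.2275^2 + (-2.3037)^2) = 8.804531
Step 2: Project.
Since ||x|| > R, scale = R/||x|| = 4/8.804531 = 0.454312, proj(x) = scale * x
proj(x) = [-2.14408, -3.161739, 0.557668, -1.046599]
Step 3: Dot product.
a^T * proj(x) = 0*(-2.14408) + 1*(-3.161739) + 0*0.557668 - 2*(-1.046599) = -1.0685


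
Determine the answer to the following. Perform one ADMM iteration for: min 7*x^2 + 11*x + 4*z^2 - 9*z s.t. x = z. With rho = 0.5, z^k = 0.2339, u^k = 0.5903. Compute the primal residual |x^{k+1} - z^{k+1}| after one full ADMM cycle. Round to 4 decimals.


ADMM iteration with rho = 0.5, z^k = 0.2339, u^k = 0.5903
Step 1: x-update.
Minimize 7*x^2 + 11*x + (0.5/2)*(x - 0.2339 + 0.5903)^2
FOC: (2*7 + 0.5)*x = -11 + 0.5*(0.2339 - 0.5903)
x^{k+1} = -0.7709
Step 2: z-update.
Minimize 4*z^2 - 9*z + (0.5/2)*(-0.7709 - z + 0.5903)^2
FOC: (2*4 + 0.5)*z = 9 + 0.5*(-0.7709 + 0.5903)
z^{k+1} = 1.0482
Step 3: u-update.
u^{k+1} = 0.5903 - 0.7709 - 1.0482 = -1.2288
Step 4: Primal residual = |-0.7709 - 1.0482| = 1.8191


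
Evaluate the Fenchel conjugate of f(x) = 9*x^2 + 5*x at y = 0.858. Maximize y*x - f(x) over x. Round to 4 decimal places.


f*(y) = sup_x {y*x - a*x^2 - b*x} = sup_x {(y-b)*x - a*x^2}
FOC: (y - b) - 2a*x = 0 => x* = (y - b)/(2a)
x* = (0.858 - 5)/(2*9) = -0.2301
f*(0.858) = (y-b)^2/(4a) = (0.858 - 5)^2/(4*9)
= 17.1562/36 = 0.4766


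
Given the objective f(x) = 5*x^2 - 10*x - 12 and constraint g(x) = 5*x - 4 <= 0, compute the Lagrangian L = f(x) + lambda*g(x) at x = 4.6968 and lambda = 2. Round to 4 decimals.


Step 1: Evaluate f(x).
f(4.6968) = 5*4.6968^2 - 10*4.6968 - 12 = 51.3317
Step 2: Evaluate g(x).
g(4.6968) = 5*4.6968 - 4 = 19.484
Step 3: Compute Lagrangian.
L = 51.3317 + 2*19.484 = 90.2997


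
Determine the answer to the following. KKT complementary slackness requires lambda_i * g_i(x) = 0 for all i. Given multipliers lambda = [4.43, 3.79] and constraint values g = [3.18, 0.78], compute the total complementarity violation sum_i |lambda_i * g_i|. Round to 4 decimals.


KKT complementary slackness check:
lambda_1 * g_1 = 4.43 * 3.18 = 14.0874
lambda_2 * g_2 = 3.79 * 0.78 = 2.9562
Total violation = 14.0874 + 2.9562 = 17.0436


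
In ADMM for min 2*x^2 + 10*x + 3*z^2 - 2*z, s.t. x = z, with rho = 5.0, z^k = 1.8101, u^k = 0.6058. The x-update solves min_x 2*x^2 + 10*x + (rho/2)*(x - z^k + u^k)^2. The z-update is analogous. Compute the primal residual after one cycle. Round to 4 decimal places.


ADMM iteration with rho = 5.0, z^k = 1.8101, u^k = 0.6058
Step 1: x-update.
Minimize 2*x^2 + 10*x + (5.0/2)*(x - 1.8101 + 0.6058)^2
FOC: (2*2 + 5.0)*x = -10 + 5.0*(1.8101 - 0.6058)
x^{k+1} = -0.4421
Step 2: z-update.
Minimize 3*z^2 - 2*z + (5.0/2)*(-0.4421 - z + 0.6058)^2
FOC: (2*3 + 5.0)*z = 2 + 5.0*(-0.4421 + 0.6058)
z^{k+1} = 0.2562
Step 3: u-update.
u^{k+1} = 0.6058 - 0.4421 - 0.2562 = -0.0925
Step 4: Primal residual = |-0.4421 - 0.2562| = 0.6983


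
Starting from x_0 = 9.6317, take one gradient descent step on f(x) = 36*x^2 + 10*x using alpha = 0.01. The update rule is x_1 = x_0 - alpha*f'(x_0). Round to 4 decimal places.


We compute the gradient at x_0 and apply the update.
f'(x) = 72*x + 10
f'(9.6317) = 72*9.6317 + 10 = 703.4824
x_1 = 9.6317 - 0.01*703.4824 = 2.5969


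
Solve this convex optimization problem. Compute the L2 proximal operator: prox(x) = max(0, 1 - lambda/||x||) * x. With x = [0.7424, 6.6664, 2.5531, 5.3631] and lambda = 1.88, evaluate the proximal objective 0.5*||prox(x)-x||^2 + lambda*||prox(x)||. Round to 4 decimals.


Step 1: Compute ||x||.
||x|| = 8.9595
Step 2: Compute scaling factor.
scale = max(0, 1 - 1.88/8.9595) = 0.7902
Step 3: prox(x) = [0.5866, 5.2676, 2.0174, 4.2377]
||prox(x)|| = 7.0795
Step 4: Proximal objective.
0.5*||prox-x||^2 = 1.7672
lambda*||prox|| = 13.3095
Total = 15.0767


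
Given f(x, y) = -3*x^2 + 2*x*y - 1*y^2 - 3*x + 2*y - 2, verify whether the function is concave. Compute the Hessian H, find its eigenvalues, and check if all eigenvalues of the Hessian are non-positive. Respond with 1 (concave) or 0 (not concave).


The Hessian of f(x,y) = -3*x^2 + 2*x*y - 1*y^2 - 3*x + 2*y - 2 is:
H = [[-6, 2], [2, -2]]
Trace = -6 - 2 = -8
Determinant = -6*-2 - (2)^2 = 8
Discriminant = (-8)^2 - 4*8 = 32.0
Eigenvalues: lambda_1 = -6.8284, lambda_2 = -1.1716
The function is concave.

1


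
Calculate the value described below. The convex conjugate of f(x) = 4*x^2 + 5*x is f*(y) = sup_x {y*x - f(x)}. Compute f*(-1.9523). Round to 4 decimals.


f*(y) = sup_x {y*x - a*x^2 - b*x} = sup_x {(y-b)*x - a*x^2}
FOC: (y - b) - 2a*x = 0 => x* = (y - b)/(2a)
x* = (-1.9523 - 5)/(2*4) = -0.869
f*(-1.9523) = (y-b)^2/(4a) = (-1.9523 - 5)^2/(4*4)
= 48.3345/16 = 3.0209


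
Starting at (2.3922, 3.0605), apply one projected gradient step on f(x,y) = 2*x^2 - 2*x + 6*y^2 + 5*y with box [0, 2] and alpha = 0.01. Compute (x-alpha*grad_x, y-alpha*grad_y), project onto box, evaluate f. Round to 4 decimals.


Step 1: Compute gradient at (2.3922, 3.0605).
grad_x = 2*2*2.3922 - 2 = 7.5688
grad_y = 2*6*3.0605 + 5 = 41.726
Step 2: Gradient step.
x_raw = 2.3922 - 0.01*7.5688 = 2.3165
y_raw = 3.0605 - 0.01*41.726 = 2.6432
Step 3: Project onto [0, 2].
x_proj = clip(2.3165) = 2.0
y_proj = clip(2.6432) = 2.0
Step 4: Evaluate f.
f(2.0, 2.0) = 38.0


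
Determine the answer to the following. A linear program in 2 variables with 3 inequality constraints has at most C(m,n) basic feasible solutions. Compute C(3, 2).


Each vertex corresponds to some choice of n active constraints out of m, so the number of vertices is at most C(m, n) = m! / (n!(m-n)!).
m = 3, n = 2
Numerator: 3 * 2
Denominator: 2! = 2
C(3, 2) = 3


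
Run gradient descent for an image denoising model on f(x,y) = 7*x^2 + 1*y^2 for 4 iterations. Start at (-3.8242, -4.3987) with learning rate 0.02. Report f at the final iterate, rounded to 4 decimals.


Gradient descent on f(x,y) = 7*x^2 + 1*y^2.
Starting point: (-3.8242, -4.3987), alpha = 0.02
Step 1: grad_x = 2*7*-3.8242 = -53.5388, grad_y = 2*1*-4.3987 = -8.7974
  x_1 = -3.8242 - 0.02*-53.5388 = -2.7534
  y_1 = -4.3987 - 0.02*-8.7974 = -4.2228
Step 2: grad_x = 2*7*-2.7534 = -38.5479, grad_y = 2*1*-4.2228 = -8.4455
  x_2 = -2.7534 - 0.02*-38.5479 = -1.9825
  y_2 = -4.2228 - 0.02*-8.4455 = -4.0538
Step 3: grad_x = 2*7*-1.9825 = -27.7545, grad_y = 2*1*-4.0538 = -8.1077
  x_3 = -1.9825 - 0.02*-27.7545 = -1.4274
  y_3 = -4.0538 - 0.02*-8.1077 = -3.8917
Step 4: grad_x = 2*7*-1.4274 = -19.9833, grad_y = 2*1*-3.8917 = -7.7834
  x_4 = -1.4274 - 0.02*-19.9833 = -1.0277
  y_4 = -3.8917 - 0.02*-7.7834 = -3.736
f(-1.0277, -3.736) = 7*(-1.0277)^2 + 1*(-3.736)^2 = 21.3512


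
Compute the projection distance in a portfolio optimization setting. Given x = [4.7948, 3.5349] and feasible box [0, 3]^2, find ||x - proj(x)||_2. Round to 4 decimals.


Project each component onto [0, 3].
clip(4.7948) = 3.0, clip(3.5349) = 3.0
Projection = [3.0, 3.0]
Squared diffs: [3.2213, 0.2861]
Distance = sqrt(3.5074) = 1.8728


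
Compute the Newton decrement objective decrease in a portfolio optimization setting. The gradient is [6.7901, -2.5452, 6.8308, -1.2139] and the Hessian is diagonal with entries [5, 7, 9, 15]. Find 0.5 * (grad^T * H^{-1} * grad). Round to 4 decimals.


Step 1: H is diagonal, so H^(-1) * g = [1.358, -0.3636, 0.759, -0.0809].
Step 2: g^T H^(-1) g = sum_i g_i^2 / H_ii
  = (6.7901)^2/5 + (-2.5452)^2/7 + (6.8308)^2/9 + (-1.2139)^2/15
  = 9.2211 + 0.9254 + 5.1844 + 0.0982 = 15.4292
Step 3: Objective decrease = 0.5 * g^T H^(-1) g = 7.7146


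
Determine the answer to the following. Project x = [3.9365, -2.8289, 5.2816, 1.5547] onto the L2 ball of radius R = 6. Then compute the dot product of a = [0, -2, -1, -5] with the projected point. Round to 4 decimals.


Step 1: Compute ||x|| (intermediates to 6 decimals).
||x|| = sqrt(3.9365^2 + (-2.8289)^2 + 5.2816^2 + 1.5547^2) = 7.335605
Step 2: Project.
Since ||x|| > R, scale = R/||x|| = 6/7.335605 = 0.817928, proj(x) = scale * x
proj(x) = [3.219774, -2.313837, 4.319969, 1.271633]
Step 3: Dot product.
a^T * proj(x) = 0*3.219774 - 2*(-2.313837) - 1*4.319969 - 5*1.271633 = -6.0505


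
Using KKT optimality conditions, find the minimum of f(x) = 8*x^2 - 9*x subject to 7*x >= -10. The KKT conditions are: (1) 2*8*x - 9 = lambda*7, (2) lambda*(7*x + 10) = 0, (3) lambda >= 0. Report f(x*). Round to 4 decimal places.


Step 1: Try lambda = 0 (constraint inactive).
Stationarity: 2*8*x - 9 = 0
x* = 9/(2*8) = 0.5625
Check constraint: 7*0.5625 = 3.9375 >= -10 -- satisfied.
Step 2: Compute optimal value.
f(x*) = 8*0.5625^2 - 9*0.5625 = -2.5313


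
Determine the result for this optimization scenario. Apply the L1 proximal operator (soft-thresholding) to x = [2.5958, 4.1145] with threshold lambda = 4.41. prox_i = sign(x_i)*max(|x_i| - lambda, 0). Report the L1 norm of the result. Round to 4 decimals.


Soft-thresholding with lambda = 4.41:
prox(2.5958) = sign(2.5958)*max(|2.5958| - 4.41, 0) = 0.0
prox(4.1145) = sign(4.1145)*max(|4.1145| - 4.41, 0) = 0.0
prox(x) = [0.0, 0.0]
||prox(x)||_1 = 0.0 + 0.0 = 0.0


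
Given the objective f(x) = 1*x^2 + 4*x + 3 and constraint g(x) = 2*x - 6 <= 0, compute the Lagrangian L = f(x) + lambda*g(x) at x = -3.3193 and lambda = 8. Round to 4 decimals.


Step 1: Evaluate f(x).
f(-3.3193) = 1*(-3.3193)^2 + 4*(-3.3193) + 3 = 0.7406
Step 2: Evaluate g(x).
g(-3.3193) = 2*-3.3193 - 6 = -12.6386
Step 3: Compute Lagrangian.
L = 0.7406 + 8*-12.6386 = -100.3682


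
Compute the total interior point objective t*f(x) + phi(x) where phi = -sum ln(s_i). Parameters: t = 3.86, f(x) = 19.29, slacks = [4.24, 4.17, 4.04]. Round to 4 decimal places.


Step 1: Compute log-barrier.
ln values: [1.4446, 1.4279, 1.3962]
phi = -(1.4446 + 1.4279 + 1.3962) = -4.2687
Step 2: Compute augmented objective.
t*f(x) = 3.86*19.29 = 74.4594
Total = 74.4594 - 4.2687 = 70.1907


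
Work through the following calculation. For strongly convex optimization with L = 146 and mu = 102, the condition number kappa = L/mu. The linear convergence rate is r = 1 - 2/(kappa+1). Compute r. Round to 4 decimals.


Step 1: Compute the condition number.
kappa = L/mu = 146/102 = 1.4314
Step 2: Compute the convergence rate.
r = 1 - 2/(kappa + 1) = 1 - 2*mu/(L + mu) = (L - mu)/(L + mu) = 44/248 = 0.1774


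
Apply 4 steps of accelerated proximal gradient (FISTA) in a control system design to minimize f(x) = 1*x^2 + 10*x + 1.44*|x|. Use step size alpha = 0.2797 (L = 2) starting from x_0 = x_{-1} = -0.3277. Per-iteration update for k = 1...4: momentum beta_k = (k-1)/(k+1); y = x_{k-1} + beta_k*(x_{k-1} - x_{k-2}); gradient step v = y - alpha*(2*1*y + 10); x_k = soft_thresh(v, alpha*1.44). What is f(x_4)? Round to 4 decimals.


FISTA on f(x) = 1*x^2 + 10*x + 1.44*|x|
L = 2, alpha = 0.2797
Iteration 1: beta = 0.0, y = -0.3277 + 0.0*(-0.3277 + 0.3277) = -0.3277
  grad(y) = 9.3446, v = y - alpha*grad = -2.9414
  prox(v) = soft_thresh(-2.9414, 0.4028) = -2.5386
Iteration 2: beta = 0.3333, y = -2.5386 + 0.3333*(-2.5386 + 0.3277) = -3.2756
  grad(y) = 3.4488, v = y - alpha*grad = -4.2402
  prox(v) = soft_thresh(-4.2402, 0.4028) = -3.8375
Iteration 3: beta = 0.5, y = -3.8375 + 0.5*(-3.8375 + 2.5386) = -4.4869
  grad(y) = 1.0262, v = y - alpha*grad = -4.7739
  prox(v) = soft_thresh(-4.7739, 0.4028) = -4.3711
Iteration 4: beta = 0.6, y = -4.3711 + 0.6*(-4.3711 + 3.8375) = -4.6914
  grad(y) = 0.6173, v = y - alpha*grad = -4.864
  prox(v) = soft_thresh(-4.864, 0.4028) = -4.4612
f(x_4) = 1*(-4.4612)^2 + 10*(-4.4612) + 1.44*|-4.4612| = -18.2855


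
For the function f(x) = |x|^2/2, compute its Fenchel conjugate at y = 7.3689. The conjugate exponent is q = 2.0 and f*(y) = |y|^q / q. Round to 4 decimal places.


The conjugate exponent q satisfies 1/p + 1/q = 1.
p = 2, so q = 2/(2 - 1) = 2.0
|y|^q = 7.3689^2.0 = 54.3007
f*(7.3689) = 54.3007 / 2.0 = 27.1503


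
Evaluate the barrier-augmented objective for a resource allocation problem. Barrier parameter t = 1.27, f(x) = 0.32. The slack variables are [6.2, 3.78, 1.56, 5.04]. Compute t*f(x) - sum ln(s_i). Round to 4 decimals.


Step 1: Compute log-barrier.
ln values: [1.8245, 1.3297, 0.4447, 1.6174]
phi = -(1.8245 + 1.3297 + 0.4447 + 1.6174) = -5.2164
Step 2: Compute augmented objective.
t*f(x) = 1.27*0.32 = 0.4064
Total = 0.4064 - 5.2164 = -4.81


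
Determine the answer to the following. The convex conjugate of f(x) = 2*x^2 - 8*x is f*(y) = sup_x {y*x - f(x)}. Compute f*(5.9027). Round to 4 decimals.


f*(y) = sup_x {y*x - a*x^2 - b*x} = sup_x {(y-b)*x - a*x^2}
FOC: (y - b) - 2a*x = 0 => x* = (y - b)/(2a)
x* = (5.9027 + 8)/(2*2) = 3.4757
f*(5.9027) = (y-b)^2/(4a) = (5.9027 + 8)^2/(4*2)
= 193.2851/8 = 24.1606


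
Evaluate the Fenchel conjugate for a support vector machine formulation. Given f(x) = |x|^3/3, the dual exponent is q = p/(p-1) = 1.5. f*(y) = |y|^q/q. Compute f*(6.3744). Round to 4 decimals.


The conjugate exponent q satisfies 1/p + 1/q = 1.
p = 3, so q = 3/(3 - 1) = 1.5
|y|^q = 6.3744^1.5 = 16.0938
f*(6.3744) = 16.0938 / 1.5 = 10.7292


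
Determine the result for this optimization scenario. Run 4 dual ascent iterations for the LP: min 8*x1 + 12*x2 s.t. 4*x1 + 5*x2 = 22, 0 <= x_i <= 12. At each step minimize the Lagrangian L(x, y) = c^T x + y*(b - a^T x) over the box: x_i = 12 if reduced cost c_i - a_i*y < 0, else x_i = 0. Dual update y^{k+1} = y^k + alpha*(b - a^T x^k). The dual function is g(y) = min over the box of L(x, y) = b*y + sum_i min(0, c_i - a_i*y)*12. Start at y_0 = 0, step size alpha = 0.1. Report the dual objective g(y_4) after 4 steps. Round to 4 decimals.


Dual ascent for LP: min 8*x1 + 12*x2, 4*x1 + 5*x2 = 22, 0 <= x_i <= 12
Step 1: y^k = 0.0, reduced costs: (8.0, 12.0)
  x^k = (0.0, 0.0), subgradient = b - a^T x = 22.0
  y^{k+1} = 0.0 + 0.1*22.0 = 2.2
Step 2: y^k = 2.2, reduced costs: (-0.8, 1.0)
  x^k = (12.0, 0.0), subgradient = b - a^T x = -26.0
  y^{k+1} = 2.2 + 0.1*-26.0 = -0.4
Step 3: y^k = -0.4, reduced costs: (9.6, 14.0)
  x^k = (0.0, 0.0), subgradient = b - a^T x = 22.0
  y^{k+1} = -0.4 + 0.1*22.0 = 1.8
Step 4: y^k = 1.8, reduced costs: (0.8, 3.0)
  x^k = (0.0, 0.0), subgradient = b - a^T x = 22.0
  y^{k+1} = 1.8 + 0.1*22.0 = 4.0
Dual objective at y_4 = 4.0: reduced costs (-8.0, -8.0), box minimizer x = (12.0, 12.0)
g(y_4) = b*y + (c1 - a1*y)*x1 + (c2 - a2*y)*x2 = 22*4.0 + (-8.0)*12.0 + (-8.0)*12.0 = 88.0 - 96.0 - 96.0 = -104.0


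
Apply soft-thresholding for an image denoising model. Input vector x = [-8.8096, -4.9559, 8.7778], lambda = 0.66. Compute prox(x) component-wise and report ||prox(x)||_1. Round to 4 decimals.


Soft-thresholding with lambda = 0.66:
prox(-8.8096) = sign(-8.8096)*max(|-8.8096| - 0.66, 0) = -8.1496
prox(-4.9559) = sign(-4.9559)*max(|-4.9559| - 0.66, 0) = -4.2959
prox(8.7778) = sign(8.7778)*max(|8.7778| - 0.66, 0) = 8.1178
prox(x) = [-8.1496, -4.2959, 8.1178]
||prox(x)||_1 = 8.1496 + 4.2959 + 8.1178 = 20.5633


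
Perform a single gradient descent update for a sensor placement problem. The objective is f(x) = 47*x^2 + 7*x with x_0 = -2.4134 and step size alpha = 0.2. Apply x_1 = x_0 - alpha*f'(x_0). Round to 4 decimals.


We compute the gradient at x_0 and apply the update.
f'(x) = 94*x + 7
f'(-2.4134) = 94*-2.4134 + 7 = -219.8596
x_1 = -2.4134 - 0.2*-219.8596 = 41.5585


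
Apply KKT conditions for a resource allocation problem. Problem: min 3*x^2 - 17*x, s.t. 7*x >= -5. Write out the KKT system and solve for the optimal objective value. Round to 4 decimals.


Step 1: Try lambda = 0 (constraint inactive).
Stationarity: 2*3*x - 17 = 0
x* = 17/(2*3) = 17/6 = 2.8333 (rounded; the exact value 17/6 is used below)
Check constraint: 7*2.8333 = 19.8331 >= -5 -- satisfied.
Step 2: Compute optimal value.
f(x*) = 3*(17/6)^2 - 17*(17/6) = -24.0833


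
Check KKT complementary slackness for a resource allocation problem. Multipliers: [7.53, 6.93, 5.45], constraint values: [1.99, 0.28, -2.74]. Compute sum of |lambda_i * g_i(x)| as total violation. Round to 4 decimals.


KKT complementary slackness check:
lambda_1 * g_1 = 7.53 * 1.99 = 14.9847
lambda_2 * g_2 = 6.93 * 0.28 = 1.9404
lambda_3 * g_3 = 5.45 * -2.74 = -14.933
Total violation = 14.9847 + 1.9404 + 14.933 = 31.8581


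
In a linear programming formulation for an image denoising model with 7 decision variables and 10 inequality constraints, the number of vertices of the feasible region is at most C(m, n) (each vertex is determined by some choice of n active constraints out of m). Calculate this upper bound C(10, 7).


Each vertex corresponds to some choice of n active constraints out of m, so the number of vertices is at most C(m, n) = m! / (n!(m-n)!).
m = 10, n = 7
Numerator: 10 * 9 * 8 * 7 * 6 * 5 * 4
Denominator: 7! = 5040
C(10, 7) = 120


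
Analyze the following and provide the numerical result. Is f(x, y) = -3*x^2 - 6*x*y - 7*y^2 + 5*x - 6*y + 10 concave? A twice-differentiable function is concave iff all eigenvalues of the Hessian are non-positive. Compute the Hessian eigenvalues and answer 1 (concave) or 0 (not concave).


The Hessian of f(x,y) = -3*x^2 - 6*x*y - 7*y^2 + 5*x - 6*y + 10 is:
H = [[-6, -6], [-6, -14]]
Trace = -6 - 14 = -20
Determinant = -6*-14 - (-6)^2 = 48
Discriminant = (-20)^2 - 4*48 = 208.0
Eigenvalues: lambda_1 = -17.2111, lambda_2 = -2.7889
The function is concave.

1


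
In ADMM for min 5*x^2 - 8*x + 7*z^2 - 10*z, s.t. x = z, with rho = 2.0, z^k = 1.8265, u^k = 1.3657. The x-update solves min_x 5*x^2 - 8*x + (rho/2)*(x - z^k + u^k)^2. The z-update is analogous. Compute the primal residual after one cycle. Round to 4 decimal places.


ADMM iteration with rho = 2.0, z^k = 1.8265, u^k = 1.3657
Step 1: x-update.
Minimize 5*x^2 - 8*x + (2.0/2)*(x - 1.8265 + 1.3657)^2
FOC: (2*5 + 2.0)*x = 8 + 2.0*(1.8265 - 1.3657)
x^{k+1} = 0.7435
Step 2: z-update.
Minimize 7*z^2 - 10*z + (2.0/2)*(0.7435 - z + 1.3657)^2
FOC: (2*7 + 2.0)*z = 10 + 2.0*(0.7435 + 1.3657)
z^{k+1} = 0.8886
Step 3: u-update.
u^{k+1} = 1.3657 + 0.7435 - 0.8886 = 1.2205
Step 4: Primal residual = |0.7435 - 0.8886| = 0.1452


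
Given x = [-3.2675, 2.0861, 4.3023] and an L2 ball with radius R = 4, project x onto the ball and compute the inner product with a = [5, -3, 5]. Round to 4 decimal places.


Step 1: Compute ||x|| (intermediates to 6 decimals).
||x|| = sqrt((-3.2675)^2 + 2.0861^2 + 4.3023^2) = 5.791214
Step 2: Project.
Since ||x|| > R, scale = R/||x|| = 4/5.791214 = 0.690701, proj(x) = scale * x
proj(x) = [-2.256866, 1.440871, 2.971603]
Step 3: Dot product.
a^T * proj(x) = 5*(-2.256866) - 3*1.440871 + 5*2.971603 = -0.7489


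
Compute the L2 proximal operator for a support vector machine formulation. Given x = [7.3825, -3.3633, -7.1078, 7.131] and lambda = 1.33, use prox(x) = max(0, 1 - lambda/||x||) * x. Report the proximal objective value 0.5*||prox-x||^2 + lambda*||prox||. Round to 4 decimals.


Step 1: Compute ||x||.
||x|| = 12.93
Step 2: Compute scaling factor.
scale = max(0, 1 - 1.33/12.93) = 0.8971
Step 3: prox(x) = [6.6231, -3.0173, -6.3767, 6.3975]
||prox(x)|| = 11.6
Step 4: Proximal objective.
0.5*||prox-x||^2 = 0.8845
lambda*||prox|| = 15.428
Total = 16.3125


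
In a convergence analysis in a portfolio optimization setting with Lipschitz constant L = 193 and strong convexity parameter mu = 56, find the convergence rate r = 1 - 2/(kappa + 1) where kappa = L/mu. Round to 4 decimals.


Step 1: Compute the condition number.
kappa = L/mu = 193/56 = 3.4464
Step 2: Compute the convergence rate.
r = 1 - 2/(kappa + 1) = 1 - 2*mu/(L + mu) = (L - mu)/(L + mu) = 137/249 = 0.5502


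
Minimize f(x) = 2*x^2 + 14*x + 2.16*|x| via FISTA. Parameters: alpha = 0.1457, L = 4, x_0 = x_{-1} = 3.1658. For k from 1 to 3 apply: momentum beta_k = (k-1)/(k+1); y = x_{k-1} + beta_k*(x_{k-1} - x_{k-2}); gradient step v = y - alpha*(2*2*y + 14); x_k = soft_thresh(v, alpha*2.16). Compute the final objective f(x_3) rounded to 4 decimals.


FISTA on f(x) = 2*x^2 + 14*x + 2.16*|x|
L = 4, alpha = 0.1457
Iteration 1: beta = 0.0, y = 3.1658 + 0.0*(3.1658 - 3.1658) = 3.1658
  grad(y) = 26.6632, v = y - alpha*grad = -0.719
  prox(v) = soft_thresh(-0.719, 0.3147) = -0.4043
Iteration 2: beta = 0.3333, y = -0.4043 + 0.3333*(-0.4043 - 3.1658) = -1.5944
  grad(y) = 7.6226, v = y - alpha*grad = -2.705
  prox(v) = soft_thresh(-2.705, 0.3147) = -2.3903
Iteration 3: beta = 0.5, y = -2.3903 + 0.5*(-2.3903 + 0.4043) = -3.3832
  grad(y) = 0.4671, v = y - alpha*grad = -3.4513
  prox(v) = soft_thresh(-3.4513, 0.3147) = -3.1366
f(x_3) = 2*(-3.1366)^2 + 14*(-3.1366) + 2.16*|-3.1366| = -17.4608


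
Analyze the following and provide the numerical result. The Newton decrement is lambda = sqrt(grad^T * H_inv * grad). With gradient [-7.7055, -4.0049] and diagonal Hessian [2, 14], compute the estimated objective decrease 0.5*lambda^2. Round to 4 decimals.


Step 1: H is diagonal, so H^(-1) * g = [-3.8528, -0.2861].
Step 2: g^T H^(-1) g = sum_i g_i^2 / H_ii
  = (-7.7055)^2/2 + (-4.0049)^2/14
  = 29.6874 + 1.1457 = 30.833
Step 3: Objective decrease = 0.5 * g^T H^(-1) g = 15.4165


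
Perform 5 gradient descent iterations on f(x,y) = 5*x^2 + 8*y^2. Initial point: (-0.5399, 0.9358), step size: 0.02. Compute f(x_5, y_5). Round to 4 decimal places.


Gradient descent on f(x,y) = 5*x^2 + 8*y^2.
Starting point: (-0.5399, 0.9358), alpha = 0.02
Step 1: grad_x = 2*5*-0.5399 = -5.399, grad_y = 2*8*0.9358 = 14.9728
  x_1 = -0.5399 - 0.02*-5.399 = -0.4319
  y_1 = 0.9358 - 0.02*14.9728 = 0.6363
Step 2: grad_x = 2*5*-0.4319 = -4.3192, grad_y = 2*8*0.6363 = 10.1815
  x_2 = -0.4319 - 0.02*-4.3192 = -0.3455
  y_2 = 0.6363 - 0.02*10.1815 = 0.4327
Step 3: grad_x = 2*5*-0.3455 = -3.4554, grad_y = 2*8*0.4327 = 6.9234
  x_3 = -0.3455 - 0.02*-3.4554 = -0.2764
  y_3 = 0.4327 - 0.02*6.9234 = 0.2942
Step 4: grad_x = 2*5*-0.2764 = -2.7643, grad_y = 2*8*0.2942 = 4.7079
  x_4 = -0.2764 - 0.02*-2.7643 = -0.2211
  y_4 = 0.2942 - 0.02*4.7079 = 0.2001
Step 5: grad_x = 2*5*-0.2211 = -2.2114, grad_y = 2*8*0.2001 = 3.2014
  x_5 = -0.2211 - 0.02*-2.2114 = -0.1769
  y_5 = 0.2001 - 0.02*3.2014 = 0.1361
f(-0.1769, 0.1361) = 5*(-0.1769)^2 + 8*0.1361^2 = 0.3046


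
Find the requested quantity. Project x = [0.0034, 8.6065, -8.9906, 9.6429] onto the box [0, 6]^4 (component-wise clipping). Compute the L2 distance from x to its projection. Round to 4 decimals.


Project each component onto [0, 6].
clip(0.0034) = 0.0034, clip(8.6065) = 6.0, clip(-8.9906) = 0.0, clip(9.6429) = 6.0
Projection = [0.0034, 6.0, 0.0, 6.0]
Squared diffs: [0.0, 6.7938, 80.8309, 13.2707]
Distance = sqrt(100.8954) = 10.0447


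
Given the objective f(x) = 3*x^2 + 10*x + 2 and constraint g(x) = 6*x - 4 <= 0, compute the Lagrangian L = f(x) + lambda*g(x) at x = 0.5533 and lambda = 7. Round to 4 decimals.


Step 1: Evaluate f(x).
f(0.5533) = 3*0.5533^2 + 10*0.5533 + 2 = 8.4514
Step 2: Evaluate g(x).
g(0.5533) = 6*0.5533 - 4 = -0.6802
Step 3: Compute Lagrangian.
L = 8.4514 + 7*-0.6802 = 3.69
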